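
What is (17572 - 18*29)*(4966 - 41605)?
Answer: -624694950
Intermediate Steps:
(17572 - 18*29)*(4966 - 41605) = (17572 - 522)*(-36639) = 17050*(-36639) = -624694950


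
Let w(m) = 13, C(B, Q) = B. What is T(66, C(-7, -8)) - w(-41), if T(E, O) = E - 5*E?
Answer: -277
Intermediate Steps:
T(E, O) = -4*E
T(66, C(-7, -8)) - w(-41) = -4*66 - 1*13 = -264 - 13 = -277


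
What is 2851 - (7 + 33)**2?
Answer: 1251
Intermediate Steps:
2851 - (7 + 33)**2 = 2851 - 1*40**2 = 2851 - 1*1600 = 2851 - 1600 = 1251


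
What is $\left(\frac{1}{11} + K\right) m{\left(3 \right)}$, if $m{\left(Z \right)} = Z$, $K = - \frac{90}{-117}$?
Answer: $\frac{369}{143} \approx 2.5804$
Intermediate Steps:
$K = \frac{10}{13}$ ($K = \left(-90\right) \left(- \frac{1}{117}\right) = \frac{10}{13} \approx 0.76923$)
$\left(\frac{1}{11} + K\right) m{\left(3 \right)} = \left(\frac{1}{11} + \frac{10}{13}\right) 3 = \frac{123}{143} \cdot 3 = \frac{369}{143}$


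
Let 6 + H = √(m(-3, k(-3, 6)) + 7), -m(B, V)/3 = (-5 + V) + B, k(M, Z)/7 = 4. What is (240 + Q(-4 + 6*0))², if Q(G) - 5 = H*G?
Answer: 71513 - 2152*I*√53 ≈ 71513.0 - 15667.0*I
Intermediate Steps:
k(M, Z) = 28 (k(M, Z) = 7*4 = 28)
m(B, V) = 15 - 3*B - 3*V (m(B, V) = -3*((-5 + V) + B) = -3*(-5 + B + V) = 15 - 3*B - 3*V)
H = -6 + I*√53 (H = -6 + √((15 - 3*(-3) - 3*28) + 7) = -6 + √((15 + 9 - 84) + 7) = -6 + √(-60 + 7) = -6 + √(-53) = -6 + I*√53 ≈ -6.0 + 7.2801*I)
Q(G) = 5 + G*(-6 + I*√53) (Q(G) = 5 + (-6 + I*√53)*G = 5 + G*(-6 + I*√53))
(240 + Q(-4 + 6*0))² = (240 + (5 - (-4 + 6*0)*(6 - I*√53)))² = (240 + (5 - (-4 + 0)*(6 - I*√53)))² = (240 + (5 - 1*(-4)*(6 - I*√53)))² = (240 + (5 + (24 - 4*I*√53)))² = (240 + (29 - 4*I*√53))² = (269 - 4*I*√53)²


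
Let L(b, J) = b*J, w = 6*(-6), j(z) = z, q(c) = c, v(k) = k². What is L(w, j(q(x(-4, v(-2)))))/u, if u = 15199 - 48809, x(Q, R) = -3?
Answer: -54/16805 ≈ -0.0032133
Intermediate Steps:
u = -33610
w = -36
L(b, J) = J*b
L(w, j(q(x(-4, v(-2)))))/u = -3*(-36)/(-33610) = 108*(-1/33610) = -54/16805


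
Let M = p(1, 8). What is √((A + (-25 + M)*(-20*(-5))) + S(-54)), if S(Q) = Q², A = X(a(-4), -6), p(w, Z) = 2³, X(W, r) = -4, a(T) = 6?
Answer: 2*√303 ≈ 34.814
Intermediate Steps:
p(w, Z) = 8
A = -4
M = 8
√((A + (-25 + M)*(-20*(-5))) + S(-54)) = √((-4 + (-25 + 8)*(-20*(-5))) + (-54)²) = √((-4 - 17*100) + 2916) = √((-4 - 1700) + 2916) = √(-1704 + 2916) = √1212 = 2*√303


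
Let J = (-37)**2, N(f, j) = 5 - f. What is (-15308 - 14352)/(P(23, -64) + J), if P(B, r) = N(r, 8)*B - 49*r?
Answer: -7415/1523 ≈ -4.8687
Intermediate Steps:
J = 1369
P(B, r) = -49*r + B*(5 - r) (P(B, r) = (5 - r)*B - 49*r = B*(5 - r) - 49*r = -49*r + B*(5 - r))
(-15308 - 14352)/(P(23, -64) + J) = (-15308 - 14352)/((-49*(-64) - 1*23*(-5 - 64)) + 1369) = -29660/((3136 - 1*23*(-69)) + 1369) = -29660/((3136 + 1587) + 1369) = -29660/(4723 + 1369) = -29660/6092 = -29660*1/6092 = -7415/1523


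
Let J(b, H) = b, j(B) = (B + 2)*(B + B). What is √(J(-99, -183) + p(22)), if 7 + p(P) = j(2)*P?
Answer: √246 ≈ 15.684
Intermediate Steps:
j(B) = 2*B*(2 + B) (j(B) = (2 + B)*(2*B) = 2*B*(2 + B))
p(P) = -7 + 16*P (p(P) = -7 + (2*2*(2 + 2))*P = -7 + (2*2*4)*P = -7 + 16*P)
√(J(-99, -183) + p(22)) = √(-99 + (-7 + 16*22)) = √(-99 + (-7 + 352)) = √(-99 + 345) = √246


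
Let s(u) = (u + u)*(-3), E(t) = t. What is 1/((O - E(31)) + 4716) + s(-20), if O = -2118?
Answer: 308041/2567 ≈ 120.00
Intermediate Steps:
s(u) = -6*u (s(u) = (2*u)*(-3) = -6*u)
1/((O - E(31)) + 4716) + s(-20) = 1/((-2118 - 1*31) + 4716) - 6*(-20) = 1/((-2118 - 31) + 4716) + 120 = 1/(-2149 + 4716) + 120 = 1/2567 + 120 = 308041/2567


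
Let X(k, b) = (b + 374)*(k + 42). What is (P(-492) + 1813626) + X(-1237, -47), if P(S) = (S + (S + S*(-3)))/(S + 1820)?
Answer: 472389975/332 ≈ 1.4229e+6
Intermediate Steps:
X(k, b) = (42 + k)*(374 + b) (X(k, b) = (374 + b)*(42 + k) = (42 + k)*(374 + b))
P(S) = -S/(1820 + S) (P(S) = (S + (S - 3*S))/(1820 + S) = (S - 2*S)/(1820 + S) = (-S)/(1820 + S) = -S/(1820 + S))
(P(-492) + 1813626) + X(-1237, -47) = (-1*(-492)/(1820 - 492) + 1813626) + (15708 + 42*(-47) + 374*(-1237) - 47*(-1237)) = (-1*(-492)/1328 + 1813626) + (15708 - 1974 - 462638 + 58139) = (-1*(-492)*1/1328 + 1813626) - 390765 = (123/332 + 1813626) - 390765 = 602123955/332 - 390765 = 472389975/332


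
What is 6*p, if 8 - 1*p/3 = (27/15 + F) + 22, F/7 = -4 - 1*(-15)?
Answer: -8352/5 ≈ -1670.4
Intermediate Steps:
F = 77 (F = 7*(-4 - 1*(-15)) = 7*(-4 + 15) = 7*11 = 77)
p = -1392/5 (p = 24 - 3*((27/15 + 77) + 22) = 24 - 3*((27*(1/15) + 77) + 22) = 24 - 3*((9/5 + 77) + 22) = 24 - 3*(394/5 + 22) = 24 - 3*504/5 = 24 - 1512/5 = -1392/5 ≈ -278.40)
6*p = 6*(-1392/5) = -8352/5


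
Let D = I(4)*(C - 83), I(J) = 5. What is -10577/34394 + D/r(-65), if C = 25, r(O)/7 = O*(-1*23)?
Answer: -24132513/71986642 ≈ -0.33524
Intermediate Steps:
r(O) = -161*O (r(O) = 7*(O*(-1*23)) = 7*(O*(-23)) = 7*(-23*O) = -161*O)
D = -290 (D = 5*(25 - 83) = 5*(-58) = -290)
-10577/34394 + D/r(-65) = -10577/34394 - 290/((-161*(-65))) = -10577*1/34394 - 290/10465 = -10577/34394 - 290*1/10465 = -10577/34394 - 58/2093 = -24132513/71986642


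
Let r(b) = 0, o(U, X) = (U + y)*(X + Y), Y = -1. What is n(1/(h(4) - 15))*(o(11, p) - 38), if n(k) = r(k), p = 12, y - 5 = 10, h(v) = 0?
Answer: 0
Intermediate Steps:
y = 15 (y = 5 + 10 = 15)
o(U, X) = (-1 + X)*(15 + U) (o(U, X) = (U + 15)*(X - 1) = (15 + U)*(-1 + X) = (-1 + X)*(15 + U))
n(k) = 0
n(1/(h(4) - 15))*(o(11, p) - 38) = 0*((-15 - 1*11 + 15*12 + 11*12) - 38) = 0*((-15 - 11 + 180 + 132) - 38) = 0*(286 - 38) = 0*248 = 0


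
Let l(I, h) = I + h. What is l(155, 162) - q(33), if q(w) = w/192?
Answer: 20277/64 ≈ 316.83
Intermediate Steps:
q(w) = w/192 (q(w) = w*(1/192) = w/192)
l(155, 162) - q(33) = (155 + 162) - 33/192 = 317 - 1*11/64 = 317 - 11/64 = 20277/64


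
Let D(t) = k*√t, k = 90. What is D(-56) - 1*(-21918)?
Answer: 21918 + 180*I*√14 ≈ 21918.0 + 673.5*I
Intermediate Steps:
D(t) = 90*√t
D(-56) - 1*(-21918) = 90*√(-56) - 1*(-21918) = 90*(2*I*√14) + 21918 = 180*I*√14 + 21918 = 21918 + 180*I*√14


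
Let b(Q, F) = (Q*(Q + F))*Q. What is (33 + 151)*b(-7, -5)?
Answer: -108192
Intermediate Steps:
b(Q, F) = Q²*(F + Q) (b(Q, F) = (Q*(F + Q))*Q = Q²*(F + Q))
(33 + 151)*b(-7, -5) = (33 + 151)*((-7)²*(-5 - 7)) = 184*(49*(-12)) = 184*(-588) = -108192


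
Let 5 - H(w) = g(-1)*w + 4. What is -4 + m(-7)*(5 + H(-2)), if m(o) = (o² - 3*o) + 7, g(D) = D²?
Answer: 612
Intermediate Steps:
H(w) = 1 - w (H(w) = 5 - ((-1)²*w + 4) = 5 - (1*w + 4) = 5 - (w + 4) = 5 - (4 + w) = 5 + (-4 - w) = 1 - w)
m(o) = 7 + o² - 3*o
-4 + m(-7)*(5 + H(-2)) = -4 + (7 + (-7)² - 3*(-7))*(5 + (1 - 1*(-2))) = -4 + (7 + 49 + 21)*(5 + (1 + 2)) = -4 + 77*(5 + 3) = -4 + 77*8 = -4 + 616 = 612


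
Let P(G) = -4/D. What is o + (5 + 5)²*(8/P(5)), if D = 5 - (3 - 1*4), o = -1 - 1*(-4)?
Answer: -1197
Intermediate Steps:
o = 3 (o = -1 + 4 = 3)
D = 6 (D = 5 - (3 - 4) = 5 - 1*(-1) = 5 + 1 = 6)
P(G) = -⅔ (P(G) = -4/6 = -4*⅙ = -⅔)
o + (5 + 5)²*(8/P(5)) = 3 + (5 + 5)²*(8/(-⅔)) = 3 + 10²*(8*(-3/2)) = 3 + 100*(-12) = 3 - 1200 = -1197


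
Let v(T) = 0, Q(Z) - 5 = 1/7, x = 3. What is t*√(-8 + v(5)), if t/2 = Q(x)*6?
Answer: 864*I*√2/7 ≈ 174.55*I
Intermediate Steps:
Q(Z) = 36/7 (Q(Z) = 5 + 1/7 = 5 + ⅐ = 36/7)
t = 432/7 (t = 2*((36/7)*6) = 2*(216/7) = 432/7 ≈ 61.714)
t*√(-8 + v(5)) = 432*√(-8 + 0)/7 = 432*√(-8)/7 = 432*(2*I*√2)/7 = 864*I*√2/7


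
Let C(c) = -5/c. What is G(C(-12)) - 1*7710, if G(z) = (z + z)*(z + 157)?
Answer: -545675/72 ≈ -7578.8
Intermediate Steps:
G(z) = 2*z*(157 + z) (G(z) = (2*z)*(157 + z) = 2*z*(157 + z))
G(C(-12)) - 1*7710 = 2*(-5/(-12))*(157 - 5/(-12)) - 1*7710 = 2*(-5*(-1/12))*(157 - 5*(-1/12)) - 7710 = 2*(5/12)*(157 + 5/12) - 7710 = 2*(5/12)*(1889/12) - 7710 = 9445/72 - 7710 = -545675/72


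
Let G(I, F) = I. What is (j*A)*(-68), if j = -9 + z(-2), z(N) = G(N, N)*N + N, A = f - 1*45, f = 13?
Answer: -15232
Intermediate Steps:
A = -32 (A = 13 - 1*45 = 13 - 45 = -32)
z(N) = N + N**2 (z(N) = N*N + N = N**2 + N = N + N**2)
j = -7 (j = -9 - 2*(1 - 2) = -9 - 2*(-1) = -9 + 2 = -7)
(j*A)*(-68) = -7*(-32)*(-68) = 224*(-68) = -15232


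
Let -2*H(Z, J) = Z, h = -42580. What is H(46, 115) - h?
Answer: 42557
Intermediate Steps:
H(Z, J) = -Z/2
H(46, 115) - h = -1/2*46 - 1*(-42580) = -23 + 42580 = 42557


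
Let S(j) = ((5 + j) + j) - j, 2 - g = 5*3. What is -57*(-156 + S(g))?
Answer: 9348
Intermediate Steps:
g = -13 (g = 2 - 5*3 = 2 - 1*15 = 2 - 15 = -13)
S(j) = 5 + j (S(j) = (5 + 2*j) - j = 5 + j)
-57*(-156 + S(g)) = -57*(-156 + (5 - 13)) = -57*(-156 - 8) = -57*(-164) = 9348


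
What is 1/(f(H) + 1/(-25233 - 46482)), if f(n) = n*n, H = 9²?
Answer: 71715/470522114 ≈ 0.00015242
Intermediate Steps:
H = 81
f(n) = n²
1/(f(H) + 1/(-25233 - 46482)) = 1/(81² + 1/(-25233 - 46482)) = 1/(6561 + 1/(-71715)) = 1/(6561 - 1/71715) = 1/(470522114/71715) = 71715/470522114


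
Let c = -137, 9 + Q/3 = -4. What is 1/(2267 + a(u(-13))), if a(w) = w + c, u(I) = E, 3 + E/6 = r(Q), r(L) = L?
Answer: 1/1878 ≈ 0.00053248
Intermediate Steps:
Q = -39 (Q = -27 + 3*(-4) = -27 - 12 = -39)
E = -252 (E = -18 + 6*(-39) = -18 - 234 = -252)
u(I) = -252
a(w) = -137 + w (a(w) = w - 137 = -137 + w)
1/(2267 + a(u(-13))) = 1/(2267 + (-137 - 252)) = 1/(2267 - 389) = 1/1878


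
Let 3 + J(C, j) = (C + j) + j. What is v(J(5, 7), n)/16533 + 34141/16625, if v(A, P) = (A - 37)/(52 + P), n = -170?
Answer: 22201940393/10811204250 ≈ 2.0536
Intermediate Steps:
J(C, j) = -3 + C + 2*j (J(C, j) = -3 + ((C + j) + j) = -3 + (C + 2*j) = -3 + C + 2*j)
v(A, P) = (-37 + A)/(52 + P)
v(J(5, 7), n)/16533 + 34141/16625 = ((-37 + (-3 + 5 + 2*7))/(52 - 170))/16533 + 34141/16625 = ((-37 + (-3 + 5 + 14))/(-118))*(1/16533) + 34141*(1/16625) = -(-37 + 16)/118*(1/16533) + 34141/16625 = -1/118*(-21)*(1/16533) + 34141/16625 = (21/118)*(1/16533) + 34141/16625 = 7/650298 + 34141/16625 = 22201940393/10811204250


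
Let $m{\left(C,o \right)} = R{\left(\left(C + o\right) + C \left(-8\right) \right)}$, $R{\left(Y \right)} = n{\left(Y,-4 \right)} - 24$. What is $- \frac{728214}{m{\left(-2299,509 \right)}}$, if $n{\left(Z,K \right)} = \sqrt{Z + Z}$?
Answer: $- \frac{1456428}{2719} - \frac{121369 \sqrt{8301}}{2719} \approx -4602.5$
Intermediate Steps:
$n{\left(Z,K \right)} = \sqrt{2} \sqrt{Z}$ ($n{\left(Z,K \right)} = \sqrt{2 Z} = \sqrt{2} \sqrt{Z}$)
$R{\left(Y \right)} = -24 + \sqrt{2} \sqrt{Y}$ ($R{\left(Y \right)} = \sqrt{2} \sqrt{Y} - 24 = -24 + \sqrt{2} \sqrt{Y}$)
$m{\left(C,o \right)} = -24 + \sqrt{2} \sqrt{o - 7 C}$ ($m{\left(C,o \right)} = -24 + \sqrt{2} \sqrt{\left(C + o\right) + C \left(-8\right)} = -24 + \sqrt{2} \sqrt{\left(C + o\right) - 8 C} = -24 + \sqrt{2} \sqrt{o - 7 C}$)
$- \frac{728214}{m{\left(-2299,509 \right)}} = - \frac{728214}{-24 + \sqrt{\left(-14\right) \left(-2299\right) + 2 \cdot 509}} = - \frac{728214}{-24 + \sqrt{32186 + 1018}} = - \frac{728214}{-24 + \sqrt{33204}} = - \frac{728214}{-24 + 2 \sqrt{8301}}$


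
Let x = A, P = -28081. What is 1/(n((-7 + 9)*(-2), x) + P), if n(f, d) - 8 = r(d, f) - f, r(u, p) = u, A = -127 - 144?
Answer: -1/28340 ≈ -3.5286e-5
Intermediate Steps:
A = -271
x = -271
n(f, d) = 8 + d - f (n(f, d) = 8 + (d - f) = 8 + d - f)
1/(n((-7 + 9)*(-2), x) + P) = 1/((8 - 271 - (-7 + 9)*(-2)) - 28081) = 1/((8 - 271 - 2*(-2)) - 28081) = 1/((8 - 271 - 1*(-4)) - 28081) = 1/((8 - 271 + 4) - 28081) = 1/(-259 - 28081) = 1/(-28340) = -1/28340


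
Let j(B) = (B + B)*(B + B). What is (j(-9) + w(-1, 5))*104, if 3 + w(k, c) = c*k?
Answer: 32864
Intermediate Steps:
w(k, c) = -3 + c*k
j(B) = 4*B² (j(B) = (2*B)*(2*B) = 4*B²)
(j(-9) + w(-1, 5))*104 = (4*(-9)² + (-3 + 5*(-1)))*104 = (4*81 + (-3 - 5))*104 = (324 - 8)*104 = 316*104 = 32864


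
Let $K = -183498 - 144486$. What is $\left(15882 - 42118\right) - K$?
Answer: $301748$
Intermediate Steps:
$K = -327984$
$\left(15882 - 42118\right) - K = \left(15882 - 42118\right) - -327984 = \left(15882 - 42118\right) + 327984 = -26236 + 327984 = 301748$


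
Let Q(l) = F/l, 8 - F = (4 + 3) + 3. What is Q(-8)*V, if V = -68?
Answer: -17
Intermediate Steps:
F = -2 (F = 8 - ((4 + 3) + 3) = 8 - (7 + 3) = 8 - 1*10 = 8 - 10 = -2)
Q(l) = -2/l
Q(-8)*V = -2/(-8)*(-68) = -2*(-⅛)*(-68) = (¼)*(-68) = -17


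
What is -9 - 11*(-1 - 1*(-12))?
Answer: -130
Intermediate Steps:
-9 - 11*(-1 - 1*(-12)) = -9 - 11*(-1 + 12) = -9 - 11*11 = -9 - 121 = -130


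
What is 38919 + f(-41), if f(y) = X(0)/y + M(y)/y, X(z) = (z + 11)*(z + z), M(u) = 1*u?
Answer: 38920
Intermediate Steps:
M(u) = u
X(z) = 2*z*(11 + z) (X(z) = (11 + z)*(2*z) = 2*z*(11 + z))
f(y) = 1 (f(y) = (2*0*(11 + 0))/y + y/y = (2*0*11)/y + 1 = 0/y + 1 = 0 + 1 = 1)
38919 + f(-41) = 38919 + 1 = 38920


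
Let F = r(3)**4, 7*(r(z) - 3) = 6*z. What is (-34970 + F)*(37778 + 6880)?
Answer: -3646304666082/2401 ≈ -1.5187e+9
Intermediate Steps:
r(z) = 3 + 6*z/7 (r(z) = 3 + (6*z)/7 = 3 + 6*z/7)
F = 2313441/2401 (F = (3 + (6/7)*3)**4 = (3 + 18/7)**4 = (39/7)**4 = 2313441/2401 ≈ 963.53)
(-34970 + F)*(37778 + 6880) = (-34970 + 2313441/2401)*(37778 + 6880) = -81649529/2401*44658 = -3646304666082/2401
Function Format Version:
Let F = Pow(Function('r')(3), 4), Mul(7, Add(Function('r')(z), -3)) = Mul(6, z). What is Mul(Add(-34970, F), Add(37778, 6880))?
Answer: Rational(-3646304666082, 2401) ≈ -1.5187e+9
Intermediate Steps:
Function('r')(z) = Add(3, Mul(Rational(6, 7), z)) (Function('r')(z) = Add(3, Mul(Rational(1, 7), Mul(6, z))) = Add(3, Mul(Rational(6, 7), z)))
F = Rational(2313441, 2401) (F = Pow(Add(3, Mul(Rational(6, 7), 3)), 4) = Pow(Add(3, Rational(18, 7)), 4) = Pow(Rational(39, 7), 4) = Rational(2313441, 2401) ≈ 963.53)
Mul(Add(-34970, F), Add(37778, 6880)) = Mul(Add(-34970, Rational(2313441, 2401)), Add(37778, 6880)) = Mul(Rational(-81649529, 2401), 44658) = Rational(-3646304666082, 2401)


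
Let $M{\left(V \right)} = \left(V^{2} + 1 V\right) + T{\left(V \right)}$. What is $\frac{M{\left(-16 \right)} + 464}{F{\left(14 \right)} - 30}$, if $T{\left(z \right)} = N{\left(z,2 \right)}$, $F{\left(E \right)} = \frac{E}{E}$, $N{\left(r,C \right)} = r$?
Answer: $- \frac{688}{29} \approx -23.724$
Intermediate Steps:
$F{\left(E \right)} = 1$
$T{\left(z \right)} = z$
$M{\left(V \right)} = V^{2} + 2 V$ ($M{\left(V \right)} = \left(V^{2} + 1 V\right) + V = \left(V^{2} + V\right) + V = \left(V + V^{2}\right) + V = V^{2} + 2 V$)
$\frac{M{\left(-16 \right)} + 464}{F{\left(14 \right)} - 30} = \frac{- 16 \left(2 - 16\right) + 464}{1 - 30} = \frac{\left(-16\right) \left(-14\right) + 464}{-29} = \left(224 + 464\right) \left(- \frac{1}{29}\right) = 688 \left(- \frac{1}{29}\right) = - \frac{688}{29}$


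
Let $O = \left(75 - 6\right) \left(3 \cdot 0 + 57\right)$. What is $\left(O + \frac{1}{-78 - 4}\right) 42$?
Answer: $\frac{6772605}{41} \approx 1.6519 \cdot 10^{5}$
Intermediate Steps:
$O = 3933$ ($O = 69 \left(0 + 57\right) = 69 \cdot 57 = 3933$)
$\left(O + \frac{1}{-78 - 4}\right) 42 = \left(3933 + \frac{1}{-78 - 4}\right) 42 = \left(3933 + \frac{1}{-82}\right) 42 = \left(3933 - \frac{1}{82}\right) 42 = \frac{322505}{82} \cdot 42 = \frac{6772605}{41}$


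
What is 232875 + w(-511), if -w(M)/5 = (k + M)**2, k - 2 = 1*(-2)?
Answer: -1072730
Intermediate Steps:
k = 0 (k = 2 + 1*(-2) = 2 - 2 = 0)
w(M) = -5*M**2 (w(M) = -5*(0 + M)**2 = -5*M**2)
232875 + w(-511) = 232875 - 5*(-511)**2 = 232875 - 5*261121 = 232875 - 1305605 = -1072730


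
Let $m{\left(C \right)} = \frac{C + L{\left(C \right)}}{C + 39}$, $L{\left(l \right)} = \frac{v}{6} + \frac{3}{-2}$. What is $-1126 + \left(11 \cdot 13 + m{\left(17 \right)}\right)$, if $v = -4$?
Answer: $- \frac{330199}{336} \approx -982.74$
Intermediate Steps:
$L{\left(l \right)} = - \frac{13}{6}$ ($L{\left(l \right)} = - \frac{4}{6} + \frac{3}{-2} = \left(-4\right) \frac{1}{6} + 3 \left(- \frac{1}{2}\right) = - \frac{2}{3} - \frac{3}{2} = - \frac{13}{6}$)
$m{\left(C \right)} = \frac{- \frac{13}{6} + C}{39 + C}$ ($m{\left(C \right)} = \frac{C - \frac{13}{6}}{C + 39} = \frac{- \frac{13}{6} + C}{39 + C}$)
$-1126 + \left(11 \cdot 13 + m{\left(17 \right)}\right) = -1126 + \left(11 \cdot 13 + \frac{- \frac{13}{6} + 17}{39 + 17}\right) = -1126 + \left(143 + \frac{1}{56} \cdot \frac{89}{6}\right) = -1126 + \left(143 + \frac{89}{336}\right) = -1126 + \frac{48137}{336} = - \frac{330199}{336}$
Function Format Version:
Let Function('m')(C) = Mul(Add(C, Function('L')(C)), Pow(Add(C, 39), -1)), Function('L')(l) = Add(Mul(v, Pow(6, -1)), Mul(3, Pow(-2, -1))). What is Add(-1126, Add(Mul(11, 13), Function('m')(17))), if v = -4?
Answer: Rational(-330199, 336) ≈ -982.74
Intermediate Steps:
Function('L')(l) = Rational(-13, 6) (Function('L')(l) = Add(Mul(-4, Pow(6, -1)), Mul(3, Pow(-2, -1))) = Add(Mul(-4, Rational(1, 6)), Mul(3, Rational(-1, 2))) = Add(Rational(-2, 3), Rational(-3, 2)) = Rational(-13, 6))
Function('m')(C) = Mul(Pow(Add(39, C), -1), Add(Rational(-13, 6), C)) (Function('m')(C) = Mul(Add(C, Rational(-13, 6)), Pow(Add(C, 39), -1)) = Mul(Add(Rational(-13, 6), C), Pow(Add(39, C), -1)) = Mul(Pow(Add(39, C), -1), Add(Rational(-13, 6), C)))
Add(-1126, Add(Mul(11, 13), Function('m')(17))) = Add(-1126, Add(Mul(11, 13), Mul(Pow(Add(39, 17), -1), Add(Rational(-13, 6), 17)))) = Add(-1126, Add(143, Mul(Pow(56, -1), Rational(89, 6)))) = Add(-1126, Add(143, Mul(Rational(1, 56), Rational(89, 6)))) = Add(-1126, Add(143, Rational(89, 336))) = Add(-1126, Rational(48137, 336)) = Rational(-330199, 336)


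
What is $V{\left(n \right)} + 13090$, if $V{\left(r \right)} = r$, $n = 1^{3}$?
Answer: $13091$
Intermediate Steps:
$n = 1$
$V{\left(n \right)} + 13090 = 1 + 13090 = 13091$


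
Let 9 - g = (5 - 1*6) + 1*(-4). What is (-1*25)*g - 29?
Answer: -379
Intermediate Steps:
g = 14 (g = 9 - ((5 - 1*6) + 1*(-4)) = 9 - ((5 - 6) - 4) = 9 - (-1 - 4) = 9 - 1*(-5) = 9 + 5 = 14)
(-1*25)*g - 29 = -1*25*14 - 29 = -25*14 - 29 = -350 - 29 = -379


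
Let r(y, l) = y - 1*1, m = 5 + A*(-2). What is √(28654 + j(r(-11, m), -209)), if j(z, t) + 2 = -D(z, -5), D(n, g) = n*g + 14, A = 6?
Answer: √28578 ≈ 169.05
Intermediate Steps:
D(n, g) = 14 + g*n (D(n, g) = g*n + 14 = 14 + g*n)
m = -7 (m = 5 + 6*(-2) = 5 - 12 = -7)
r(y, l) = -1 + y (r(y, l) = y - 1 = -1 + y)
j(z, t) = -16 + 5*z (j(z, t) = -2 - (14 - 5*z) = -2 + (-14 + 5*z) = -16 + 5*z)
√(28654 + j(r(-11, m), -209)) = √(28654 + (-16 + 5*(-1 - 11))) = √(28654 + (-16 + 5*(-12))) = √(28654 + (-16 - 60)) = √(28654 - 76) = √28578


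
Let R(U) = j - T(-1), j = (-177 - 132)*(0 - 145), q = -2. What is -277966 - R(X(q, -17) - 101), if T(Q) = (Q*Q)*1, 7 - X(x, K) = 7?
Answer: -322770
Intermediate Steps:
X(x, K) = 0 (X(x, K) = 7 - 1*7 = 7 - 7 = 0)
T(Q) = Q² (T(Q) = Q²*1 = Q²)
j = 44805 (j = -309*(-145) = 44805)
R(U) = 44804 (R(U) = 44805 - 1*(-1)² = 44805 - 1*1 = 44805 - 1 = 44804)
-277966 - R(X(q, -17) - 101) = -277966 - 1*44804 = -277966 - 44804 = -322770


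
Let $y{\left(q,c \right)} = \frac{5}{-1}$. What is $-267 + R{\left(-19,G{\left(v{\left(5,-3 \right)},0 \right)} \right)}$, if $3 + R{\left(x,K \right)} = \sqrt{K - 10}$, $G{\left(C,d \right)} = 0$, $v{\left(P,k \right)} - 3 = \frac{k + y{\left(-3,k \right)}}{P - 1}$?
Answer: $-270 + i \sqrt{10} \approx -270.0 + 3.1623 i$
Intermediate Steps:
$y{\left(q,c \right)} = -5$ ($y{\left(q,c \right)} = 5 \left(-1\right) = -5$)
$v{\left(P,k \right)} = 3 + \frac{-5 + k}{-1 + P}$ ($v{\left(P,k \right)} = 3 + \frac{k - 5}{P - 1} = 3 + \frac{-5 + k}{-1 + P}$)
$R{\left(x,K \right)} = -3 + \sqrt{-10 + K}$ ($R{\left(x,K \right)} = -3 + \sqrt{K - 10} = -3 + \sqrt{-10 + K}$)
$-267 + R{\left(-19,G{\left(v{\left(5,-3 \right)},0 \right)} \right)} = -267 - \left(3 - \sqrt{-10 + 0}\right) = -267 - \left(3 - \sqrt{-10}\right) = -267 - \left(3 - i \sqrt{10}\right) = -270 + i \sqrt{10}$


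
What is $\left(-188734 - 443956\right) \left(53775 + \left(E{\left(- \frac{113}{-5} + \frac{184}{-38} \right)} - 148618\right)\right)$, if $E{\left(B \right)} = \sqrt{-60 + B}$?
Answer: $60006217670 - \frac{126538 i \sqrt{381235}}{19} \approx 6.0006 \cdot 10^{10} - 4.1121 \cdot 10^{6} i$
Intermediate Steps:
$\left(-188734 - 443956\right) \left(53775 + \left(E{\left(- \frac{113}{-5} + \frac{184}{-38} \right)} - 148618\right)\right) = \left(-188734 - 443956\right) \left(53775 + \left(\sqrt{-60 + \left(- \frac{113}{-5} + \frac{184}{-38}\right)} - 148618\right)\right) = - 632690 \left(53775 - \left(148618 - \sqrt{-60 + \left(\left(-113\right) \left(- \frac{1}{5}\right) + 184 \left(- \frac{1}{38}\right)\right)}\right)\right) = - 632690 \left(53775 - \left(148618 - \sqrt{-60 + \left(\frac{113}{5} - \frac{92}{19}\right)}\right)\right) = - 632690 \left(53775 - \left(148618 - \sqrt{-60 + \frac{1687}{95}}\right)\right) = - 632690 \left(53775 - \left(148618 - \sqrt{- \frac{4013}{95}}\right)\right) = - 632690 \left(53775 - \left(148618 - \frac{i \sqrt{381235}}{95}\right)\right) = - 632690 \left(-94843 + \frac{i \sqrt{381235}}{95}\right) = 60006217670 - \frac{126538 i \sqrt{381235}}{19}$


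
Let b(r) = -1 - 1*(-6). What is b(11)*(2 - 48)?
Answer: -230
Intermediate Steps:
b(r) = 5 (b(r) = -1 + 6 = 5)
b(11)*(2 - 48) = 5*(2 - 48) = 5*(-46) = -230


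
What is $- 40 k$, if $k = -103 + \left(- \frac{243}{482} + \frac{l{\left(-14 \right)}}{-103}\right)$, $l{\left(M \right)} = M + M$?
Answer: $\frac{102501420}{24823} \approx 4129.3$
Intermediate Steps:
$l{\left(M \right)} = 2 M$
$k = - \frac{5125071}{49646}$ ($k = -103 - \left(\frac{243}{482} - \frac{2 \left(-14\right)}{-103}\right) = -103 - \frac{11533}{49646} = - \frac{5125071}{49646} \approx -103.23$)
$- 40 k = \left(-40\right) \left(- \frac{5125071}{49646}\right) = \frac{102501420}{24823}$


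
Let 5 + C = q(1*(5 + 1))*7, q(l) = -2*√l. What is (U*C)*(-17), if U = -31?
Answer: -2635 - 7378*√6 ≈ -20707.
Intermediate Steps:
C = -5 - 14*√6 (C = -5 - 2*√(5 + 1)*7 = -5 - 2*√6*7 = -5 - 14*√6 ≈ -39.293)
(U*C)*(-17) = -31*(-5 - 14*√6)*(-17) = (155 + 434*√6)*(-17) = -2635 - 7378*√6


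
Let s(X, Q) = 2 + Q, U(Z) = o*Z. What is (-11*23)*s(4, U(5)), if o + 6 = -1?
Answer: 8349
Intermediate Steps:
o = -7 (o = -6 - 1 = -7)
U(Z) = -7*Z
(-11*23)*s(4, U(5)) = (-11*23)*(2 - 7*5) = -253*(2 - 35) = -253*(-33) = 8349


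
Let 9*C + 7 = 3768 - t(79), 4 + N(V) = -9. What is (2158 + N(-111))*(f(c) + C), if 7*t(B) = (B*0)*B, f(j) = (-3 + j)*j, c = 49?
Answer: 17193605/3 ≈ 5.7312e+6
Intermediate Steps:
f(j) = j*(-3 + j)
N(V) = -13 (N(V) = -4 - 9 = -13)
t(B) = 0 (t(B) = ((B*0)*B)/7 = (0*B)/7 = (⅐)*0 = 0)
C = 3761/9 (C = -7/9 + (3768 - 1*0)/9 = -7/9 + (3768 + 0)/9 = -7/9 + (⅑)*3768 = -7/9 + 1256/3 = 3761/9 ≈ 417.89)
(2158 + N(-111))*(f(c) + C) = (2158 - 13)*(49*(-3 + 49) + 3761/9) = 2145*(49*46 + 3761/9) = 2145*(2254 + 3761/9) = 2145*(24047/9) = 17193605/3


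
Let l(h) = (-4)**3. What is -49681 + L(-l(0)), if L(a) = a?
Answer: -49617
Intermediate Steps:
l(h) = -64
-49681 + L(-l(0)) = -49681 - 1*(-64) = -49681 + 64 = -49617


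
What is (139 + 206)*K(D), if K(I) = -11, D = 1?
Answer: -3795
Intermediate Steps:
(139 + 206)*K(D) = (139 + 206)*(-11) = 345*(-11) = -3795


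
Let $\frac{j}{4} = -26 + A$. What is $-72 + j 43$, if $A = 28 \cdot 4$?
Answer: $14720$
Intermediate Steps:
$A = 112$
$j = 344$ ($j = 4 \left(-26 + 112\right) = 4 \cdot 86 = 344$)
$-72 + j 43 = -72 + 344 \cdot 43 = -72 + 14792 = 14720$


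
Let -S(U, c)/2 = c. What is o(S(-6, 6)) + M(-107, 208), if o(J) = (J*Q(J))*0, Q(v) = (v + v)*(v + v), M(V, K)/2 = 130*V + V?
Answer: -28034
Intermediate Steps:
S(U, c) = -2*c
M(V, K) = 262*V (M(V, K) = 2*(130*V + V) = 2*(131*V) = 262*V)
Q(v) = 4*v² (Q(v) = (2*v)*(2*v) = 4*v²)
o(J) = 0 (o(J) = (J*(4*J²))*0 = (4*J³)*0 = 0)
o(S(-6, 6)) + M(-107, 208) = 0 + 262*(-107) = 0 - 28034 = -28034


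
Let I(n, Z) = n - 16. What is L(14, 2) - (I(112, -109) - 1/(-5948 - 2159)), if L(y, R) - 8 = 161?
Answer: 591810/8107 ≈ 73.000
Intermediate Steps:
L(y, R) = 169 (L(y, R) = 8 + 161 = 169)
I(n, Z) = -16 + n
L(14, 2) - (I(112, -109) - 1/(-5948 - 2159)) = 169 - ((-16 + 112) - 1/(-5948 - 2159)) = 169 - (96 - 1/(-8107)) = 169 - (96 - 1*(-1/8107)) = 169 - (96 + 1/8107) = 169 - 1*778273/8107 = 169 - 778273/8107 = 591810/8107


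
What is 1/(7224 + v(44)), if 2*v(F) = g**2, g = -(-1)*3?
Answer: 2/14457 ≈ 0.00013834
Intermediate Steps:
g = 3 (g = -1*(-3) = 3)
v(F) = 9/2 (v(F) = (1/2)*3**2 = (1/2)*9 = 9/2)
1/(7224 + v(44)) = 1/(7224 + 9/2) = 1/(14457/2) = 2/14457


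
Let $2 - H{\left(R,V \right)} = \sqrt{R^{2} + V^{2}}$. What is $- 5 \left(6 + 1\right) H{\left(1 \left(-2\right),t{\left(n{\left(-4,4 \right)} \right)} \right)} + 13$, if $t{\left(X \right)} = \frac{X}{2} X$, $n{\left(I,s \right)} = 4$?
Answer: $-57 + 70 \sqrt{17} \approx 231.62$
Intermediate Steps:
$t{\left(X \right)} = \frac{X^{2}}{2}$ ($t{\left(X \right)} = X \frac{1}{2} X = \frac{X}{2} X = \frac{X^{2}}{2}$)
$H{\left(R,V \right)} = 2 - \sqrt{R^{2} + V^{2}}$
$- 5 \left(6 + 1\right) H{\left(1 \left(-2\right),t{\left(n{\left(-4,4 \right)} \right)} \right)} + 13 = - 5 \left(6 + 1\right) \left(2 - \sqrt{\left(1 \left(-2\right)\right)^{2} + \left(\frac{4^{2}}{2}\right)^{2}}\right) + 13 = \left(-5\right) 7 \left(2 - \sqrt{\left(-2\right)^{2} + \left(\frac{1}{2} \cdot 16\right)^{2}}\right) + 13 = - 35 \left(2 - \sqrt{4 + 8^{2}}\right) + 13 = - 35 \left(2 - \sqrt{4 + 64}\right) + 13 = - 35 \left(2 - \sqrt{68}\right) + 13 = - 35 \left(2 - 2 \sqrt{17}\right) + 13 = \left(-70 + 70 \sqrt{17}\right) + 13 = -57 + 70 \sqrt{17}$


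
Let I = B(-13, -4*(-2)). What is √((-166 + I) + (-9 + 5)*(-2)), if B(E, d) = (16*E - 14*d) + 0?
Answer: I*√478 ≈ 21.863*I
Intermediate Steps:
B(E, d) = -14*d + 16*E (B(E, d) = (-14*d + 16*E) + 0 = -14*d + 16*E)
I = -320 (I = -(-56)*(-2) + 16*(-13) = -14*8 - 208 = -112 - 208 = -320)
√((-166 + I) + (-9 + 5)*(-2)) = √((-166 - 320) + (-9 + 5)*(-2)) = √(-486 - 4*(-2)) = √(-486 + 8) = √(-478) = I*√478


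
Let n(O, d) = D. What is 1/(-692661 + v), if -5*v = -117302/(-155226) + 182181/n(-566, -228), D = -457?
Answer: -177345705/122826340560559 ≈ -1.4439e-6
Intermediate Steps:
n(O, d) = -457
v = 14112810446/177345705 (v = -(-117302/(-155226) + 182181/(-457))/5 = -(-117302*(-1/155226) + 182181*(-1/457))/5 = -(58651/77613 - 182181/457)/5 = -1/5*(-14112810446/35469141) = 14112810446/177345705 ≈ 79.578)
1/(-692661 + v) = 1/(-692661 + 14112810446/177345705) = 1/(-122826340560559/177345705) = -177345705/122826340560559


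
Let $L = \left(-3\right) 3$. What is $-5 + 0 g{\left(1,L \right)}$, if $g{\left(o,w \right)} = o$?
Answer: $-5$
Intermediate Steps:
$L = -9$
$-5 + 0 g{\left(1,L \right)} = -5 + 0 \cdot 1 = -5 + 0 = -5$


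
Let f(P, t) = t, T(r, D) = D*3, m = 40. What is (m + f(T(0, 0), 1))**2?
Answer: 1681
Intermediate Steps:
T(r, D) = 3*D
(m + f(T(0, 0), 1))**2 = (40 + 1)**2 = 41**2 = 1681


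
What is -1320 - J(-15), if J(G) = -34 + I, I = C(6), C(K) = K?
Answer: -1292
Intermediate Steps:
I = 6
J(G) = -28 (J(G) = -34 + 6 = -28)
-1320 - J(-15) = -1320 - 1*(-28) = -1320 + 28 = -1292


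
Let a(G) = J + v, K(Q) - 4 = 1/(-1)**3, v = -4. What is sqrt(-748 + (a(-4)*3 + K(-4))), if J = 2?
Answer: I*sqrt(751) ≈ 27.404*I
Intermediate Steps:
K(Q) = 3 (K(Q) = 4 + 1/(-1)**3 = 4 + 1/(-1) = 4 + 1*(-1) = 4 - 1 = 3)
a(G) = -2 (a(G) = 2 - 4 = -2)
sqrt(-748 + (a(-4)*3 + K(-4))) = sqrt(-748 + (-2*3 + 3)) = sqrt(-748 + (-6 + 3)) = sqrt(-748 - 3) = sqrt(-751) = I*sqrt(751)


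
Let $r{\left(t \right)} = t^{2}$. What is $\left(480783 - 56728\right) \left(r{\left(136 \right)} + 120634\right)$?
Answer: $58998772150$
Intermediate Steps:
$\left(480783 - 56728\right) \left(r{\left(136 \right)} + 120634\right) = \left(480783 - 56728\right) \left(136^{2} + 120634\right) = 424055 \left(18496 + 120634\right) = 424055 \cdot 139130 = 58998772150$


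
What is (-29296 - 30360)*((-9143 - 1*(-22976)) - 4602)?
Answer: -550684536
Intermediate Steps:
(-29296 - 30360)*((-9143 - 1*(-22976)) - 4602) = -59656*((-9143 + 22976) - 4602) = -59656*(13833 - 4602) = -59656*9231 = -550684536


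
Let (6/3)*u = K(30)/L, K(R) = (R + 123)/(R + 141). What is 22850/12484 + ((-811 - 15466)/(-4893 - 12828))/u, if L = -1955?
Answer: -443794056155/110614482 ≈ -4012.1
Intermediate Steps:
K(R) = (123 + R)/(141 + R)
u = -1/4370 (u = (((123 + 30)/(141 + 30))/(-1955))/2 = ((153/171)*(-1/1955))/2 = (((1/171)*153)*(-1/1955))/2 = ((17/19)*(-1/1955))/2 = (½)*(-1/2185) = -1/4370 ≈ -0.00022883)
22850/12484 + ((-811 - 15466)/(-4893 - 12828))/u = 22850/12484 + ((-811 - 15466)/(-4893 - 12828))/(-1/4370) = 22850*(1/12484) - 16277/(-17721)*(-4370) = 11425/6242 - 16277*(-1/17721)*(-4370) = 11425/6242 + (16277/17721)*(-4370) = 11425/6242 - 71130490/17721 = -443794056155/110614482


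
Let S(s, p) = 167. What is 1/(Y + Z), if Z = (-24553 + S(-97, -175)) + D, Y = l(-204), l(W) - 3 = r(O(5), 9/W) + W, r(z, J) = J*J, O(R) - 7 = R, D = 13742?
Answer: -4624/50147271 ≈ -9.2208e-5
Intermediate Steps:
O(R) = 7 + R
r(z, J) = J²
l(W) = 3 + W + 81/W² (l(W) = 3 + ((9/W)² + W) = 3 + (81/W² + W) = 3 + (W + 81/W²) = 3 + W + 81/W²)
Y = -929415/4624 (Y = 3 - 204 + 81/(-204)² = 3 - 204 + 81*(1/41616) = 3 - 204 + 9/4624 = -929415/4624 ≈ -201.00)
Z = -10644 (Z = (-24553 + 167) + 13742 = -24386 + 13742 = -10644)
1/(Y + Z) = 1/(-929415/4624 - 10644) = 1/(-50147271/4624) = -4624/50147271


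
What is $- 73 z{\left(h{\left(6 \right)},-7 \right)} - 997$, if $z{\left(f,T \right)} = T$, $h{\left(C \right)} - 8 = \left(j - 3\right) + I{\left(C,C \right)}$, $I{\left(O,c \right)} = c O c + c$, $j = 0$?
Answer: $-486$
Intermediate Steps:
$I{\left(O,c \right)} = c + O c^{2}$ ($I{\left(O,c \right)} = O c c + c = O c^{2} + c = c + O c^{2}$)
$h{\left(C \right)} = 5 + C \left(1 + C^{2}\right)$ ($h{\left(C \right)} = 8 + \left(\left(0 - 3\right) + C \left(1 + C C\right)\right) = 8 + \left(-3 + C \left(1 + C^{2}\right)\right) = 5 + C \left(1 + C^{2}\right)$)
$- 73 z{\left(h{\left(6 \right)},-7 \right)} - 997 = \left(-73\right) \left(-7\right) - 997 = 511 - 997 = -486$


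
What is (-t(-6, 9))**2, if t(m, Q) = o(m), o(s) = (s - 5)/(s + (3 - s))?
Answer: 121/9 ≈ 13.444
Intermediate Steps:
o(s) = -5/3 + s/3 (o(s) = (-5 + s)/3 = (-5 + s)*(1/3) = -5/3 + s/3)
t(m, Q) = -5/3 + m/3
(-t(-6, 9))**2 = (-(-5/3 + (1/3)*(-6)))**2 = (-(-5/3 - 2))**2 = (-1*(-11/3))**2 = (11/3)**2 = 121/9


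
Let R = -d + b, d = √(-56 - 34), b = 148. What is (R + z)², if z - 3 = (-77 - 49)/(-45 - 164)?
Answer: 1000007935/43681 - 190110*I*√10/209 ≈ 22893.0 - 2876.5*I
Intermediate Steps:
d = 3*I*√10 (d = √(-90) = 3*I*√10 ≈ 9.4868*I)
z = 753/209 (z = 3 + (-77 - 49)/(-45 - 164) = 3 - 126/(-209) = 3 - 126*(-1/209) = 3 + 126/209 = 753/209 ≈ 3.6029)
R = 148 - 3*I*√10 (R = -3*I*√10 + 148 = 148 - 3*I*√10 ≈ 148.0 - 9.4868*I)
(R + z)² = ((148 - 3*I*√10) + 753/209)² = (31685/209 - 3*I*√10)²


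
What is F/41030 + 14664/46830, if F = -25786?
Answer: -10098241/32023915 ≈ -0.31533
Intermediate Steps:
F/41030 + 14664/46830 = -25786/41030 + 14664/46830 = -25786*1/41030 + 14664*(1/46830) = -12893/20515 + 2444/7805 = -10098241/32023915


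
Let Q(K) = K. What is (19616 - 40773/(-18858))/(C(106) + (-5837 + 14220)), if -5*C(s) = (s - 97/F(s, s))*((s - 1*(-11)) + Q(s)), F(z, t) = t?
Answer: 32679738255/6157114999 ≈ 5.3076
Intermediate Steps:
C(s) = -(11 + 2*s)*(s - 97/s)/5 (C(s) = -(s - 97/s)*((s - 1*(-11)) + s)/5 = -(s - 97/s)*((s + 11) + s)/5 = -(s - 97/s)*((11 + s) + s)/5 = -(s - 97/s)*(11 + 2*s)/5 = -(11 + 2*s)*(s - 97/s)/5)
(19616 - 40773/(-18858))/(C(106) + (-5837 + 14220)) = (19616 - 40773/(-18858))/((⅕)*(1067 + 194*106 - 1*106²*(11 + 2*106))/106 + (-5837 + 14220)) = (19616 - 40773*(-1/18858))/((⅕)*(1/106)*(1067 + 20564 - 1*11236*(11 + 212)) + 8383) = (19616 + 13591/6286)/((⅕)*(1/106)*(1067 + 20564 - 1*11236*223) + 8383) = 123319767/(6286*((⅕)*(1/106)*(1067 + 20564 - 2505628) + 8383)) = 123319767/(6286*((⅕)*(1/106)*(-2483997) + 8383)) = 123319767/(6286*(-2483997/530 + 8383)) = 123319767/(6286*(1958993/530)) = (123319767/6286)*(530/1958993) = 32679738255/6157114999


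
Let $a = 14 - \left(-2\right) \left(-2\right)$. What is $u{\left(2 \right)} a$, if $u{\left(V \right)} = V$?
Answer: $20$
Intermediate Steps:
$a = 10$ ($a = 14 - 4 = 10$)
$u{\left(2 \right)} a = 2 \cdot 10 = 20$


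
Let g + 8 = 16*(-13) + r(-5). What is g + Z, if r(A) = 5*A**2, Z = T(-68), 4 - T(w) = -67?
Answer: -20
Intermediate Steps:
T(w) = 71 (T(w) = 4 - 1*(-67) = 4 + 67 = 71)
Z = 71
g = -91 (g = -8 + (16*(-13) + 5*(-5)**2) = -8 + (-208 + 5*25) = -8 + (-208 + 125) = -8 - 83 = -91)
g + Z = -91 + 71 = -20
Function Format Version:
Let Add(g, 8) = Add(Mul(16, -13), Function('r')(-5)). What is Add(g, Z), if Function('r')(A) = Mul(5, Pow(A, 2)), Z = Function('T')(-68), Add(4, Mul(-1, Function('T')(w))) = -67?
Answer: -20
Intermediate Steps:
Function('T')(w) = 71 (Function('T')(w) = Add(4, Mul(-1, -67)) = Add(4, 67) = 71)
Z = 71
g = -91 (g = Add(-8, Add(Mul(16, -13), Mul(5, Pow(-5, 2)))) = Add(-8, Add(-208, Mul(5, 25))) = Add(-8, Add(-208, 125)) = Add(-8, -83) = -91)
Add(g, Z) = Add(-91, 71) = -20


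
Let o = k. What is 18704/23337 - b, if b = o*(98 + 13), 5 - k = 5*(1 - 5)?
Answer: -64741471/23337 ≈ -2774.2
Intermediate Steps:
k = 25 (k = 5 - 5*(1 - 5) = 5 - 5*(-4) = 5 - 1*(-20) = 5 + 20 = 25)
o = 25
b = 2775 (b = 25*(98 + 13) = 25*111 = 2775)
18704/23337 - b = 18704/23337 - 1*2775 = 18704*(1/23337) - 2775 = 18704/23337 - 2775 = -64741471/23337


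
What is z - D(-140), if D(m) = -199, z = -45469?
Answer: -45270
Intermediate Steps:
z - D(-140) = -45469 - 1*(-199) = -45469 + 199 = -45270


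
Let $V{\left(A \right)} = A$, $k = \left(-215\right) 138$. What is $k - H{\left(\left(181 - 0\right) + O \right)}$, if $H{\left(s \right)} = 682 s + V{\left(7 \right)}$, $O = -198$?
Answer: $-18083$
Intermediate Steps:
$k = -29670$
$H{\left(s \right)} = 7 + 682 s$ ($H{\left(s \right)} = 682 s + 7 = 7 + 682 s$)
$k - H{\left(\left(181 - 0\right) + O \right)} = -29670 - \left(7 + 682 \left(\left(181 - 0\right) - 198\right)\right) = -29670 - \left(7 + 682 \left(\left(181 + 0\right) - 198\right)\right) = -29670 - \left(7 + 682 \left(181 - 198\right)\right) = -29670 - \left(7 + 682 \left(-17\right)\right) = -29670 - \left(7 - 11594\right) = -29670 - -11587 = -29670 + 11587 = -18083$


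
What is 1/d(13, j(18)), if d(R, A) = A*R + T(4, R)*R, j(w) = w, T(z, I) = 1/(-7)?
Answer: 7/1625 ≈ 0.0043077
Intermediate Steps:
T(z, I) = -⅐
d(R, A) = -R/7 + A*R (d(R, A) = A*R - R/7 = -R/7 + A*R)
1/d(13, j(18)) = 1/(13*(-⅐ + 18)) = 1/(13*(125/7)) = 1/(1625/7) = 7/1625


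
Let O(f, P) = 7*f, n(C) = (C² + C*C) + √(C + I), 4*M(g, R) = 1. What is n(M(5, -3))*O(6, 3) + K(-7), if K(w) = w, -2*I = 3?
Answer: -7/4 + 21*I*√5 ≈ -1.75 + 46.957*I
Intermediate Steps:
I = -3/2 (I = -½*3 = -3/2 ≈ -1.5000)
M(g, R) = ¼ (M(g, R) = (¼)*1 = ¼)
n(C) = √(-3/2 + C) + 2*C² (n(C) = (C² + C*C) + √(C - 3/2) = (C² + C²) + √(-3/2 + C) = 2*C² + √(-3/2 + C) = √(-3/2 + C) + 2*C²)
n(M(5, -3))*O(6, 3) + K(-7) = (√(-6 + 4*(¼))/2 + 2*(¼)²)*(7*6) - 7 = (√(-6 + 1)/2 + 2*(1/16))*42 - 7 = (√(-5)/2 + ⅛)*42 - 7 = ((I*√5)/2 + ⅛)*42 - 7 = (I*√5/2 + ⅛)*42 - 7 = (⅛ + I*√5/2)*42 - 7 = (21/4 + 21*I*√5) - 7 = -7/4 + 21*I*√5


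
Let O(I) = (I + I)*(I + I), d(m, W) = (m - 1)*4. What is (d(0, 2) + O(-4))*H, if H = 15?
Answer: 900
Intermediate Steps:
d(m, W) = -4 + 4*m (d(m, W) = (-1 + m)*4 = -4 + 4*m)
O(I) = 4*I² (O(I) = (2*I)*(2*I) = 4*I²)
(d(0, 2) + O(-4))*H = ((-4 + 4*0) + 4*(-4)²)*15 = ((-4 + 0) + 4*16)*15 = (-4 + 64)*15 = 60*15 = 900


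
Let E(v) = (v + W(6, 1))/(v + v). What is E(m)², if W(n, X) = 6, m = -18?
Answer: ⅑ ≈ 0.11111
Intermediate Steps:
E(v) = (6 + v)/(2*v) (E(v) = (v + 6)/(v + v) = (6 + v)/((2*v)) = (6 + v)*(1/(2*v)) = (6 + v)/(2*v))
E(m)² = ((½)*(6 - 18)/(-18))² = ((½)*(-1/18)*(-12))² = (⅓)² = ⅑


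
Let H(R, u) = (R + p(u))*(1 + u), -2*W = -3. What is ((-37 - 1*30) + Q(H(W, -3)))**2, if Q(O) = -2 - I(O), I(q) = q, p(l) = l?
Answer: 5184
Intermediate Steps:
W = 3/2 (W = -1/2*(-3) = 3/2 ≈ 1.5000)
H(R, u) = (1 + u)*(R + u) (H(R, u) = (R + u)*(1 + u) = (1 + u)*(R + u))
Q(O) = -2 - O
((-37 - 1*30) + Q(H(W, -3)))**2 = ((-37 - 1*30) + (-2 - (3/2 - 3 + (-3)**2 + (3/2)*(-3))))**2 = ((-37 - 30) + (-2 - (3/2 - 3 + 9 - 9/2)))**2 = (-67 + (-2 - 1*3))**2 = (-67 + (-2 - 3))**2 = (-67 - 5)**2 = (-72)**2 = 5184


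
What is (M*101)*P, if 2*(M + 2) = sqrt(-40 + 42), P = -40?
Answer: 8080 - 2020*sqrt(2) ≈ 5223.3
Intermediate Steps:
M = -2 + sqrt(2)/2 (M = -2 + sqrt(-40 + 42)/2 = -2 + sqrt(2)/2 ≈ -1.2929)
(M*101)*P = ((-2 + sqrt(2)/2)*101)*(-40) = (-202 + 101*sqrt(2)/2)*(-40) = 8080 - 2020*sqrt(2)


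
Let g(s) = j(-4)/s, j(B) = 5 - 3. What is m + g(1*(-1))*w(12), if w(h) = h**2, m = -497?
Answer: -785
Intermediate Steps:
j(B) = 2
g(s) = 2/s
m + g(1*(-1))*w(12) = -497 + (2/((1*(-1))))*12**2 = -497 + (2/(-1))*144 = -497 + (2*(-1))*144 = -497 - 2*144 = -497 - 288 = -785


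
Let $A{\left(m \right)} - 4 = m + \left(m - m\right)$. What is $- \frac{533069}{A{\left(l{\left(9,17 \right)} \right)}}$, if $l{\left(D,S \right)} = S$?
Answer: $- \frac{533069}{21} \approx -25384.0$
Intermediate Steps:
$A{\left(m \right)} = 4 + m$ ($A{\left(m \right)} = 4 + \left(m + \left(m - m\right)\right) = 4 + \left(m + 0\right) = 4 + m$)
$- \frac{533069}{A{\left(l{\left(9,17 \right)} \right)}} = - \frac{533069}{4 + 17} = - \frac{533069}{21}$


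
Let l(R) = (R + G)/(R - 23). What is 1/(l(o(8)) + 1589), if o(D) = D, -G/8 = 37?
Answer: 5/8041 ≈ 0.00062181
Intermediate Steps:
G = -296 (G = -8*37 = -296)
l(R) = (-296 + R)/(-23 + R) (l(R) = (R - 296)/(R - 23) = (-296 + R)/(-23 + R))
1/(l(o(8)) + 1589) = 1/((-296 + 8)/(-23 + 8) + 1589) = 1/(-288/(-15) + 1589) = 1/(-1/15*(-288) + 1589) = 1/(96/5 + 1589) = 1/(8041/5) = 5/8041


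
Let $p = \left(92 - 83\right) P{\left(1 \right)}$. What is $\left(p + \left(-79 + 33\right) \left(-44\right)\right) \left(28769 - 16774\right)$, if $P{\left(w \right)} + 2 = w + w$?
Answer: $24277880$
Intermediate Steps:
$P{\left(w \right)} = -2 + 2 w$ ($P{\left(w \right)} = -2 + \left(w + w\right) = -2 + 2 w$)
$p = 0$ ($p = \left(92 - 83\right) \left(-2 + 2 \cdot 1\right) = 9 \left(-2 + 2\right) = 9 \cdot 0 = 0$)
$\left(p + \left(-79 + 33\right) \left(-44\right)\right) \left(28769 - 16774\right) = \left(0 + \left(-79 + 33\right) \left(-44\right)\right) \left(28769 - 16774\right) = \left(0 - -2024\right) 11995 = \left(0 + 2024\right) 11995 = 2024 \cdot 11995 = 24277880$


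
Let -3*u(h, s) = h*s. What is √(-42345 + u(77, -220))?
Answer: I*√330285/3 ≈ 191.57*I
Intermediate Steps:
u(h, s) = -h*s/3
√(-42345 + u(77, -220)) = √(-42345 - ⅓*77*(-220)) = √(-42345 + 16940/3) = √(-110095/3) = I*√330285/3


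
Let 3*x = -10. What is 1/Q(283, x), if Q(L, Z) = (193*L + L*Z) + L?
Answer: 3/161876 ≈ 1.8533e-5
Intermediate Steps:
x = -10/3 (x = (⅓)*(-10) = -10/3 ≈ -3.3333)
Q(L, Z) = 194*L + L*Z
1/Q(283, x) = 1/(283*(194 - 10/3)) = 1/(283*(572/3)) = 1/(161876/3) = 3/161876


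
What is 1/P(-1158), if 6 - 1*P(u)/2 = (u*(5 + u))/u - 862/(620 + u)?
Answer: 269/622680 ≈ 0.00043200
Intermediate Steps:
P(u) = 2 - 2*u + 1724/(620 + u) (P(u) = 12 - 2*((u*(5 + u))/u - 862/(620 + u)) = 12 - 2*((5 + u) - 862/(620 + u)) = 12 - 2*(5 + u - 862/(620 + u)) = 12 + (-10 - 2*u + 1724/(620 + u)) = 2 - 2*u + 1724/(620 + u))
1/P(-1158) = 1/(2*(1482 - 1*(-1158)² - 619*(-1158))/(620 - 1158)) = 1/(2*(1482 - 1*1340964 + 716802)/(-538)) = 1/(2*(-1/538)*(1482 - 1340964 + 716802)) = 1/(2*(-1/538)*(-622680)) = 1/(622680/269) = 269/622680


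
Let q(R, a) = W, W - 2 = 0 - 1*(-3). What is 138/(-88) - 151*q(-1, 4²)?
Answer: -33289/44 ≈ -756.57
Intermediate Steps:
W = 5 (W = 2 + (0 - 1*(-3)) = 2 + (0 + 3) = 2 + 3 = 5)
q(R, a) = 5
138/(-88) - 151*q(-1, 4²) = 138/(-88) - 151*5 = 138*(-1/88) - 755 = -69/44 - 755 = -33289/44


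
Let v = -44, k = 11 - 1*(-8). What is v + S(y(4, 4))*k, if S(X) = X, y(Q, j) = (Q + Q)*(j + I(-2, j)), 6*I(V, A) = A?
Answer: 1996/3 ≈ 665.33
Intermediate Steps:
I(V, A) = A/6
y(Q, j) = 7*Q*j/3 (y(Q, j) = (Q + Q)*(j + j/6) = (2*Q)*(7*j/6) = 7*Q*j/3)
k = 19 (k = 11 + 8 = 19)
v + S(y(4, 4))*k = -44 + ((7/3)*4*4)*19 = -44 + (112/3)*19 = -44 + 2128/3 = 1996/3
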